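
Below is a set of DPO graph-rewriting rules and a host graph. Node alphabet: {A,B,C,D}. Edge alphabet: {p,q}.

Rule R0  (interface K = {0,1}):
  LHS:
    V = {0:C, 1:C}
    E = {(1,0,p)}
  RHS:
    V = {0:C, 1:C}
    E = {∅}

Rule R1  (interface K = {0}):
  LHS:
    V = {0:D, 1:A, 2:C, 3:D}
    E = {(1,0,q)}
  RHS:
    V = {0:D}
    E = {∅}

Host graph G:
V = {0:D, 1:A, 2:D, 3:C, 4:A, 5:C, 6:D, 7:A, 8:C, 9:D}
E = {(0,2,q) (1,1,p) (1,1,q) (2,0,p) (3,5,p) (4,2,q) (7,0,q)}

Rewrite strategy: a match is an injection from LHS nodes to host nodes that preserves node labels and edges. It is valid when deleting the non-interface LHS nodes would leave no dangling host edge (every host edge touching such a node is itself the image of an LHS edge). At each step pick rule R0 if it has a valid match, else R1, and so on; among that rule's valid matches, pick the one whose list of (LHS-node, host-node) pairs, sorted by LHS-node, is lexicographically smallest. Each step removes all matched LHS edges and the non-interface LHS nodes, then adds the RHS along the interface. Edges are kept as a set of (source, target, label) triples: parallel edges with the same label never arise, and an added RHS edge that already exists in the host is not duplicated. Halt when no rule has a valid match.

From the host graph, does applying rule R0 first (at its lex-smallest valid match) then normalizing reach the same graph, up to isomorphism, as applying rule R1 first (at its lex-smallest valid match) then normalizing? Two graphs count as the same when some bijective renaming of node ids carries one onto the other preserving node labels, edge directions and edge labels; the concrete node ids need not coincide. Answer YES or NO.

Answer: YES

Rewrite trace:
branch R0-first: apply at {0↦5, 1↦3} → |E|=6, then 2 more step(s) → NF |V|=4 |E|=4 V={0:D, 1:A, 2:D, 8:C} E=0-q->2 1-p->1 1-q->1 2-p->0
branch R1-first: apply at {0↦0, 1↦7, 2↦8, 3↦6} → |E|=6, then 2 more step(s) → NF |V|=4 |E|=4 V={0:D, 1:A, 2:D, 5:C} E=0-q->2 1-p->1 1-q->1 2-p->0
graphs isomorphic (equal up to label-preserving node renaming)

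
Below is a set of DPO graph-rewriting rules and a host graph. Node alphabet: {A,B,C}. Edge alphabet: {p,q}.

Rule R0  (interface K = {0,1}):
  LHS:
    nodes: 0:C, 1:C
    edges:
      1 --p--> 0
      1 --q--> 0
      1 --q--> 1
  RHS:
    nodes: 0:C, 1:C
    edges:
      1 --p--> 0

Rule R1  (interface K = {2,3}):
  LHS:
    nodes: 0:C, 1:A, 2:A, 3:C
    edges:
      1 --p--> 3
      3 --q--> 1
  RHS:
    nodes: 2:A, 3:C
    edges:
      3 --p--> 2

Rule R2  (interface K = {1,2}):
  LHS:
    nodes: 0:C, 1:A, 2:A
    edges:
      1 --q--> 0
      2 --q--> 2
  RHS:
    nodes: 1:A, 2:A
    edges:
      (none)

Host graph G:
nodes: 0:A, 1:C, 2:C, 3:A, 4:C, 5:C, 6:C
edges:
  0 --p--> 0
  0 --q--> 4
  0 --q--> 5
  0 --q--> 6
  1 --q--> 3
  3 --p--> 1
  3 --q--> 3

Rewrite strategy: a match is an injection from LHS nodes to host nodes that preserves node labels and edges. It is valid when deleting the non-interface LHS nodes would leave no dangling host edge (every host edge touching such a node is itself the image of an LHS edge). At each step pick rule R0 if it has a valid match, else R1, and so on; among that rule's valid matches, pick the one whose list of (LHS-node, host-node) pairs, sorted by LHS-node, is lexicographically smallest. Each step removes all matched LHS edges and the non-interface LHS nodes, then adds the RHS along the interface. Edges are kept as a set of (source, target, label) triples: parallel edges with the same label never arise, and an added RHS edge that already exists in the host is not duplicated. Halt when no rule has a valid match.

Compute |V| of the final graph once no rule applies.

Answer: 4

Rewrite trace:
start.  V:7 E:7  edges: 0-p->0 0-q->4 0-q->5 0-q->6 1-q->3 3-p->1 3-q->3
1. fire R2 via {0↦4, 1↦0, 2↦3}  →  V:6 E:5  edges: 0-p->0 0-q->5 0-q->6 1-q->3 3-p->1
2. fire R1 via {0↦2, 1↦3, 2↦0, 3↦1}  →  V:4 E:4  edges: 0-p->0 0-q->5 0-q->6 1-p->0
final graph: no rule applies after step 2
NF nodes: {0:A, 1:C, 5:C, 6:C}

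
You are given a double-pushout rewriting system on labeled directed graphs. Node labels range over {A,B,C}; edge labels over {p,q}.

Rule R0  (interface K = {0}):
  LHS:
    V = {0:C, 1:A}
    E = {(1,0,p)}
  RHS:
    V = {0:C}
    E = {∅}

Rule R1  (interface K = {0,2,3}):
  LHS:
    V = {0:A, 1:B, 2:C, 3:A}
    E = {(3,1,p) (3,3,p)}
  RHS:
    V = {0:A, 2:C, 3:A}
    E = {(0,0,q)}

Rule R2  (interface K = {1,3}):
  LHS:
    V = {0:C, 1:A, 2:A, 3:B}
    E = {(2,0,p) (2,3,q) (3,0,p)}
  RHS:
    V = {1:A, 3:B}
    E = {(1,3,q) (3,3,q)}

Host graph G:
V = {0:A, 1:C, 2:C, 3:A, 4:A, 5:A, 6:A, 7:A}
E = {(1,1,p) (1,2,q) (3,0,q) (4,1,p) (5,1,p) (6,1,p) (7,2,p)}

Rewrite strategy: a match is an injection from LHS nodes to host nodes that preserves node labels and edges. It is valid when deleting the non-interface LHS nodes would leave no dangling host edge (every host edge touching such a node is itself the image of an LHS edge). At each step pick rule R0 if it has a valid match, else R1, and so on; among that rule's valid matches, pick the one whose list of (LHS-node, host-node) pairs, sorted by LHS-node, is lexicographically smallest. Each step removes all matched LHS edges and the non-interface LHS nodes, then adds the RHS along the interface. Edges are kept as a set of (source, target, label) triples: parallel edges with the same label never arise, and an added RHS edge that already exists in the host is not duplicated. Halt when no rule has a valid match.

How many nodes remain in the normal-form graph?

Answer: 4

Steps:
[0] host  ⇒  8 nodes, 7 edges  {1-p->1 1-q->2 3-q->0 4-p->1 5-p->1 6-p->1 7-p->2}
[1] R0 @ {0↦1, 1↦4}  ⇒  7 nodes, 6 edges  {1-p->1 1-q->2 3-q->0 5-p->1 6-p->1 7-p->2}
[2] R0 @ {0↦1, 1↦5}  ⇒  6 nodes, 5 edges  {1-p->1 1-q->2 3-q->0 6-p->1 7-p->2}
[3] R0 @ {0↦1, 1↦6}  ⇒  5 nodes, 4 edges  {1-p->1 1-q->2 3-q->0 7-p->2}
[4] R0 @ {0↦2, 1↦7}  ⇒  4 nodes, 3 edges  {1-p->1 1-q->2 3-q->0}
normal form: no rule applies after step 4
NF nodes: {0:A, 1:C, 2:C, 3:A}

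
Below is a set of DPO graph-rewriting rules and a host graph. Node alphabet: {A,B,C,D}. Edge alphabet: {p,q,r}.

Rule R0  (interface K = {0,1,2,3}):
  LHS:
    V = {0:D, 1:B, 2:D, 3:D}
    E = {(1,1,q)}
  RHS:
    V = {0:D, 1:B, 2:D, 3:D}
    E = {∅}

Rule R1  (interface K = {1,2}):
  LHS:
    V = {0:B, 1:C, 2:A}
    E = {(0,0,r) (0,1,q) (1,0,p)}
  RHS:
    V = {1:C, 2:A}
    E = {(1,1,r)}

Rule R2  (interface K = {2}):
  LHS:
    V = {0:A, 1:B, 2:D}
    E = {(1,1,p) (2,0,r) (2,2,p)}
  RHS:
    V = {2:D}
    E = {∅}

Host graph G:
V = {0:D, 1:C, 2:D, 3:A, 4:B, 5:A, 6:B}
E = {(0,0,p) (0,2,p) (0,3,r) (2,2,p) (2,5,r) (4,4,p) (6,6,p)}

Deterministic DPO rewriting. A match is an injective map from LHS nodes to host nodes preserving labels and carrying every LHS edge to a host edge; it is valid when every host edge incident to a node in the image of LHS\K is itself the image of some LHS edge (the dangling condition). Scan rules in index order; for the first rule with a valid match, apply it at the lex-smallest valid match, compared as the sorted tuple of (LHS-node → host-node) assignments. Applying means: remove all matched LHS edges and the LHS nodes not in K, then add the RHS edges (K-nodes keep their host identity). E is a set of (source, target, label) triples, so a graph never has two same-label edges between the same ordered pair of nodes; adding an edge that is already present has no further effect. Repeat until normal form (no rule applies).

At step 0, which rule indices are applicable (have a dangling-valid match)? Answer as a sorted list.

Answer: [R2]

Steps:
R0: no valid match — LHS pattern not found
R1: no valid match — LHS pattern not found
R2: 4 valid matches — {0↦3, 1↦4, 2↦0}, {0↦3, 1↦6, 2↦0}, {0↦5, 1↦4, 2↦2} (+1 more)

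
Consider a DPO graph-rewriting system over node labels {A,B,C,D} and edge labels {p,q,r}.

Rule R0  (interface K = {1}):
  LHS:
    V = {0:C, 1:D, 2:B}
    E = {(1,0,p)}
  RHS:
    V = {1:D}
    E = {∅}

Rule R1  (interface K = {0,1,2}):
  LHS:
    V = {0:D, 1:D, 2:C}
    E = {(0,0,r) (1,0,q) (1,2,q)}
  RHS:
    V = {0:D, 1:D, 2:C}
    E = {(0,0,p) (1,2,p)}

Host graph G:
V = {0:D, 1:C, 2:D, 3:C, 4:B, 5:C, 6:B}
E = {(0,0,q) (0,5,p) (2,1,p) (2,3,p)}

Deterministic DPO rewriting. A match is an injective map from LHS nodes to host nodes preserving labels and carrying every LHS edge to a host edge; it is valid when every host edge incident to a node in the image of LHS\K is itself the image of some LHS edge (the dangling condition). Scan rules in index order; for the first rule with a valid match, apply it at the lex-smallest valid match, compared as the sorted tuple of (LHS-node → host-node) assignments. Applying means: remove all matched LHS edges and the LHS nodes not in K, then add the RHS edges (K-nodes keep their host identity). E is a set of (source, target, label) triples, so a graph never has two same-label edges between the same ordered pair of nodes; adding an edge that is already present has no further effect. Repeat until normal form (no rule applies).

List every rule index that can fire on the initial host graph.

R0: 6 valid matches — {0↦1, 1↦2, 2↦4}, {0↦1, 1↦2, 2↦6}, {0↦3, 1↦2, 2↦4} (+3 more)
R1: no valid match — LHS pattern not found

Answer: [R0]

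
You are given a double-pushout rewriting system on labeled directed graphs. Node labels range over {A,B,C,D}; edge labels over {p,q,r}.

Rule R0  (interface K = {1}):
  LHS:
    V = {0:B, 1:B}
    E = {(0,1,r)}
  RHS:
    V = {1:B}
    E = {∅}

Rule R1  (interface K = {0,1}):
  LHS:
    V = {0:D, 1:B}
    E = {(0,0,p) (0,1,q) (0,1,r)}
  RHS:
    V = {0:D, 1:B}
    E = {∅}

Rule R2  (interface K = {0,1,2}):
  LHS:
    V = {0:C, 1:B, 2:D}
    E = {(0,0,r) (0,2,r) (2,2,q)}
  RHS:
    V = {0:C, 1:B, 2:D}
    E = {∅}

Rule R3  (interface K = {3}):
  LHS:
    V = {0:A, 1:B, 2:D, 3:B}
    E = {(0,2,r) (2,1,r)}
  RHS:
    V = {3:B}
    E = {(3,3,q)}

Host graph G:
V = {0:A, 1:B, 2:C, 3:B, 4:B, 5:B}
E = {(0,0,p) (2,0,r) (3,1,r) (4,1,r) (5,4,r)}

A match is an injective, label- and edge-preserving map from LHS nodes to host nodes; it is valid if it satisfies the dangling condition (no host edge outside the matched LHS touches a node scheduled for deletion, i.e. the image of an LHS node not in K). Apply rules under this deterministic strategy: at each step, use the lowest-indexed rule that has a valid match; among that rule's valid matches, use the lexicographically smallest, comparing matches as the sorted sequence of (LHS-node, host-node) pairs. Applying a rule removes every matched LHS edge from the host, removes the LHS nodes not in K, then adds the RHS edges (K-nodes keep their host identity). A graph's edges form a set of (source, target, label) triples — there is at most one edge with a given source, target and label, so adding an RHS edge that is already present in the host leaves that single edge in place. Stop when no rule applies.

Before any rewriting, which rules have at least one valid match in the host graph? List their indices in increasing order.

Answer: [R0]

Derivation:
R0: 2 valid matches — {0↦3, 1↦1}, {0↦5, 1↦4}
R1: no valid match — LHS pattern not found
R2: no valid match — LHS pattern not found
R3: no valid match — LHS pattern not found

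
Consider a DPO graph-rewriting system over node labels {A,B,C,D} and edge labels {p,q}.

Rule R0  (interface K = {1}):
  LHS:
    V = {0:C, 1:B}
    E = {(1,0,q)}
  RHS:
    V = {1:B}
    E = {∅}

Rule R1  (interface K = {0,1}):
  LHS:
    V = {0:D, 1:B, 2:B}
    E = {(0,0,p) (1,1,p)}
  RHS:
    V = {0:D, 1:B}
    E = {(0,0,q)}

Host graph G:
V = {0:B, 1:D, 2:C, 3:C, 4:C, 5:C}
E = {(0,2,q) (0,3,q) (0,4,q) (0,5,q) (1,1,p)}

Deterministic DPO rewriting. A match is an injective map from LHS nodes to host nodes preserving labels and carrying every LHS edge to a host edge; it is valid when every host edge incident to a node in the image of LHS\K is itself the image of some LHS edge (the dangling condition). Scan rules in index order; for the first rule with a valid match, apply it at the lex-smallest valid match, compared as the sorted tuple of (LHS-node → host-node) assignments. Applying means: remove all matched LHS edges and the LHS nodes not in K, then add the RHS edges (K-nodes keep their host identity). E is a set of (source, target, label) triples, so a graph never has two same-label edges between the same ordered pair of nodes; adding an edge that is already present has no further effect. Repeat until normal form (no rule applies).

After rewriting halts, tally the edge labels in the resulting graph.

start.  V:6 E:5  edges: 0-q->2 0-q->3 0-q->4 0-q->5 1-p->1
1. fire R0 via {0↦2, 1↦0}  →  V:5 E:4  edges: 0-q->3 0-q->4 0-q->5 1-p->1
2. fire R0 via {0↦3, 1↦0}  →  V:4 E:3  edges: 0-q->4 0-q->5 1-p->1
3. fire R0 via {0↦4, 1↦0}  →  V:3 E:2  edges: 0-q->5 1-p->1
4. fire R0 via {0↦5, 1↦0}  →  V:2 E:1  edges: 1-p->1
final graph: no rule applies after step 4
NF edges: [(1, 1, 'p')]

Answer: p:1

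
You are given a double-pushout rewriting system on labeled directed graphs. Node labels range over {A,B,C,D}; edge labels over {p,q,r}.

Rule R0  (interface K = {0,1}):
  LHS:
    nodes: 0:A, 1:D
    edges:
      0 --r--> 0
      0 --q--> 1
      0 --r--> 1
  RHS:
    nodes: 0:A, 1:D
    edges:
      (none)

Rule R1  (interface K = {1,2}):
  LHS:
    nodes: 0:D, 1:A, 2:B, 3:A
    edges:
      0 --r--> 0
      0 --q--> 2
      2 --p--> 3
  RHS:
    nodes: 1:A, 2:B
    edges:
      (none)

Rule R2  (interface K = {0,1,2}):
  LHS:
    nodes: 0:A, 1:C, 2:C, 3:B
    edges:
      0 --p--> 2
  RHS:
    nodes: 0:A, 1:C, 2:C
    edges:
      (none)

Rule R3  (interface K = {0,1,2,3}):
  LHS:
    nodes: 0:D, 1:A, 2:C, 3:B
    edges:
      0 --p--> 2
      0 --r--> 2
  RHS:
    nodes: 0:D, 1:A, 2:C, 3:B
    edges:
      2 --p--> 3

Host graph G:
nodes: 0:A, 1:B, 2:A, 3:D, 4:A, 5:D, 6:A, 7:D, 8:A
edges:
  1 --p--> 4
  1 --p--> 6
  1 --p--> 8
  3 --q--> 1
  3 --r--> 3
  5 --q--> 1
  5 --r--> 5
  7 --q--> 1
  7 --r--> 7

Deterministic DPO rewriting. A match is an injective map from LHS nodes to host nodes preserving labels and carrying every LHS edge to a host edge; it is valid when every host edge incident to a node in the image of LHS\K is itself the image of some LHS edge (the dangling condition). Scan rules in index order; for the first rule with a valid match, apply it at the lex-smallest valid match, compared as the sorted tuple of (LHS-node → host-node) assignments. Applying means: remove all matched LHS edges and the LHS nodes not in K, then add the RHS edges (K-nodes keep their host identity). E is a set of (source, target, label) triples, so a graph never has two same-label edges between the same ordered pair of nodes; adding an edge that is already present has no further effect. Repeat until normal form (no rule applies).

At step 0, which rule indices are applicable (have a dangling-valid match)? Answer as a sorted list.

Answer: [R1]

Derivation:
R0: no valid match — LHS pattern not found
R1: 36 valid matches — {0↦3, 1↦0, 2↦1, 3↦4}, {0↦3, 1↦0, 2↦1, 3↦6}, {0↦3, 1↦0, 2↦1, 3↦8} (+33 more)
R2: no valid match — LHS pattern not found
R3: no valid match — LHS pattern not found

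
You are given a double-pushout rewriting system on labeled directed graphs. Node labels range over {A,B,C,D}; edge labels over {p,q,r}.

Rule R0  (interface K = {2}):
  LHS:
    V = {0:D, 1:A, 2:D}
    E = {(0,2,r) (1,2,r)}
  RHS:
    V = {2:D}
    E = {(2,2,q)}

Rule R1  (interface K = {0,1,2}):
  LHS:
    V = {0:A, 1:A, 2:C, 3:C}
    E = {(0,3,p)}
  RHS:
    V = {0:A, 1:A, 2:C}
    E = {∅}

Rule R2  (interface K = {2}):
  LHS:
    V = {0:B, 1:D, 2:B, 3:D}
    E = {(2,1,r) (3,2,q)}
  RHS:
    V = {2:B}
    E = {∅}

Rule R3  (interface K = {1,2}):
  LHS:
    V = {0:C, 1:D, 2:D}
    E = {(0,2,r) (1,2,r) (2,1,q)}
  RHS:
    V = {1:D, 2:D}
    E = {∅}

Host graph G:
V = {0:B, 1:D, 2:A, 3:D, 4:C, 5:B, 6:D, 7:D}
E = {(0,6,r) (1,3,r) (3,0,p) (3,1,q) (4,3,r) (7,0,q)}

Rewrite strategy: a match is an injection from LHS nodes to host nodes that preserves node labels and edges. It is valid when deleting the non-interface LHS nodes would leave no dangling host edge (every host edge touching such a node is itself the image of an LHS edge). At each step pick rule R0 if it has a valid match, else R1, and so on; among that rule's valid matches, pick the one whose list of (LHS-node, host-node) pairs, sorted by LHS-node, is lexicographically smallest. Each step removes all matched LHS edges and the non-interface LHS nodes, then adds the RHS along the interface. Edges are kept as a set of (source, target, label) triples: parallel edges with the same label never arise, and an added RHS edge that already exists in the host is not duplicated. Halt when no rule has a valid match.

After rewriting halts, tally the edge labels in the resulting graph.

Answer: p:1

Derivation:
start.  V:8 E:6  edges: 0-r->6 1-r->3 3-p->0 3-q->1 4-r->3 7-q->0
1. fire R2 via {0↦5, 1↦6, 2↦0, 3↦7}  →  V:5 E:4  edges: 1-r->3 3-p->0 3-q->1 4-r->3
2. fire R3 via {0↦4, 1↦1, 2↦3}  →  V:4 E:1  edges: 3-p->0
final graph: no rule applies after step 2
NF edges: [(3, 0, 'p')]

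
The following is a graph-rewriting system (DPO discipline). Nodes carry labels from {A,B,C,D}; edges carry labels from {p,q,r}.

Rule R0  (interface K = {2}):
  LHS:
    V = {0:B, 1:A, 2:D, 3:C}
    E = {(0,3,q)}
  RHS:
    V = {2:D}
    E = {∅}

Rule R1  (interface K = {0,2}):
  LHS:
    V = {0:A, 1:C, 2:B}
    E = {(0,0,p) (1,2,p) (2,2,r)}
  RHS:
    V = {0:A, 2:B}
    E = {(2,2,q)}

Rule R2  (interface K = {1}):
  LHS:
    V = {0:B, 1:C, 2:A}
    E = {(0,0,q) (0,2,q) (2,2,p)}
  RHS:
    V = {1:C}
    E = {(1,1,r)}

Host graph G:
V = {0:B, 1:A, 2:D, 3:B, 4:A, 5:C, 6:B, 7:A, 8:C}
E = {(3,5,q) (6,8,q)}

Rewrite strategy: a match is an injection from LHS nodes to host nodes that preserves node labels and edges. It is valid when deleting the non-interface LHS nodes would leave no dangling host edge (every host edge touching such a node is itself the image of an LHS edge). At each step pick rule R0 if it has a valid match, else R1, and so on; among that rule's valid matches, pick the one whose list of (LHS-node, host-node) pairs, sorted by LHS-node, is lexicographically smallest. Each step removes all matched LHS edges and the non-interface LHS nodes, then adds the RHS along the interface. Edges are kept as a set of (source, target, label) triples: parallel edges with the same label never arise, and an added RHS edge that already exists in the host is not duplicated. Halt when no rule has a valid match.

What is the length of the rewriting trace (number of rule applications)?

Answer: 2

Derivation:
[0] host  ⇒  9 nodes, 2 edges  {3-q->5 6-q->8}
[1] R0 @ {0↦3, 1↦1, 2↦2, 3↦5}  ⇒  6 nodes, 1 edges  {6-q->8}
[2] R0 @ {0↦6, 1↦4, 2↦2, 3↦8}  ⇒  3 nodes, 0 edges  {∅}
final graph: no rule applies after step 2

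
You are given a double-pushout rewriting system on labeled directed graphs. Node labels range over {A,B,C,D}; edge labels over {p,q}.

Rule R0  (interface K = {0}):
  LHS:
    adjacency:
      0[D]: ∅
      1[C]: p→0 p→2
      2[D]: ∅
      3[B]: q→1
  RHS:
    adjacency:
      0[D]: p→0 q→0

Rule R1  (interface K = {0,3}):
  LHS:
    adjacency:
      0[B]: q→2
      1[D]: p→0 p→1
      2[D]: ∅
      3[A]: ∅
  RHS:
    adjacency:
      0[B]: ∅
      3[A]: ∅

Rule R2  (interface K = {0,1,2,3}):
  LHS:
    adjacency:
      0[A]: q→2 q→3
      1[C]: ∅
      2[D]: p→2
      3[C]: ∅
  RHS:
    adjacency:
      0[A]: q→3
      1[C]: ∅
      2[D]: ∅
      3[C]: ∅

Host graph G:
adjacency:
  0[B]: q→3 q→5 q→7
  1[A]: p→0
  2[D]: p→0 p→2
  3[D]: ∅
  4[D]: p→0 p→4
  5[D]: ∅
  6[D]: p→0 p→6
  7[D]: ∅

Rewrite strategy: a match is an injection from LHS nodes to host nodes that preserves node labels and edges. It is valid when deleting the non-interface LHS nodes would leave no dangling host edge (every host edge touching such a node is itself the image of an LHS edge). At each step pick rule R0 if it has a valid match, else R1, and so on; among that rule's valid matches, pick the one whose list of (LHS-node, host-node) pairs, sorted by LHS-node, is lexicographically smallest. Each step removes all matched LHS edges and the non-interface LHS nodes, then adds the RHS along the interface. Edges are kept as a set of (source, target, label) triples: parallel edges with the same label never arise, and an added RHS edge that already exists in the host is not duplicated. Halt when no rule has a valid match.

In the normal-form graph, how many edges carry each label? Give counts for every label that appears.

Answer: p:1

Steps:
[0] host  ⇒  8 nodes, 10 edges  {0-q->3 0-q->5 0-q->7 1-p->0 2-p->0 2-p->2 4-p->0 4-p->4 6-p->0 6-p->6}
[1] R1 @ {0↦0, 1↦2, 2↦3, 3↦1}  ⇒  6 nodes, 7 edges  {0-q->5 0-q->7 1-p->0 4-p->0 4-p->4 6-p->0 6-p->6}
[2] R1 @ {0↦0, 1↦4, 2↦5, 3↦1}  ⇒  4 nodes, 4 edges  {0-q->7 1-p->0 6-p->0 6-p->6}
[3] R1 @ {0↦0, 1↦6, 2↦7, 3↦1}  ⇒  2 nodes, 1 edges  {1-p->0}
halt: no rule applies after step 3
NF edges: [(1, 0, 'p')]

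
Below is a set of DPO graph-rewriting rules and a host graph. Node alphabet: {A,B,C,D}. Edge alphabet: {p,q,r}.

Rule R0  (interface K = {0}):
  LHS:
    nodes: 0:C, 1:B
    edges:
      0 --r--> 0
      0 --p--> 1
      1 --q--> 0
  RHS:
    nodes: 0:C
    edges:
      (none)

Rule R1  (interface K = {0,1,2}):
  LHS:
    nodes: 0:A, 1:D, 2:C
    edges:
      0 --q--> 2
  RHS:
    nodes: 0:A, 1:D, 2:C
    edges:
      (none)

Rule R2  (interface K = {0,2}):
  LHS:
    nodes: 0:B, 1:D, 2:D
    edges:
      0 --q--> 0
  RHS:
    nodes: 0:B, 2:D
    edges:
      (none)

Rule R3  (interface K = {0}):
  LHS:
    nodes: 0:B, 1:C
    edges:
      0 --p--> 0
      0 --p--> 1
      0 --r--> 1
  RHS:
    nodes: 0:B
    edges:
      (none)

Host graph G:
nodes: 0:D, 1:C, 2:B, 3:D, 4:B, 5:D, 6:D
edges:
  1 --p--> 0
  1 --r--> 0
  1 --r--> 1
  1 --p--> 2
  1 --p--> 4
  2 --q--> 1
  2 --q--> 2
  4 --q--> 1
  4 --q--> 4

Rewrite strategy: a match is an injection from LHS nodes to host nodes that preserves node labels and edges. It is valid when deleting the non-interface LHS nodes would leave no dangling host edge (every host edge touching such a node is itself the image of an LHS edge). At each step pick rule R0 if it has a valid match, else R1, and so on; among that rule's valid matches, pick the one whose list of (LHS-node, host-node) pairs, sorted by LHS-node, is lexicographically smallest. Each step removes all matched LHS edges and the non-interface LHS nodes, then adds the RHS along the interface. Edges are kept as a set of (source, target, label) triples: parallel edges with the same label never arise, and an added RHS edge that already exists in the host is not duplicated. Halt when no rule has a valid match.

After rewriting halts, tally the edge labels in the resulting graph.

Answer: p:2 q:1 r:1

Rewrite trace:
start.  V:7 E:9  edges: 1-p->0 1-r->0 1-r->1 1-p->2 1-p->4 2-q->1 2-q->2 4-q->1 4-q->4
1. fire R2 via {0↦2, 1↦3, 2↦0}  →  V:6 E:8  edges: 1-p->0 1-r->0 1-r->1 1-p->2 1-p->4 2-q->1 4-q->1 4-q->4
2. fire R0 via {0↦1, 1↦2}  →  V:5 E:5  edges: 1-p->0 1-r->0 1-p->4 4-q->1 4-q->4
3. fire R2 via {0↦4, 1↦5, 2↦0}  →  V:4 E:4  edges: 1-p->0 1-r->0 1-p->4 4-q->1
normal form: no rule applies after step 3
NF edges: [(1, 0, 'p'), (1, 0, 'r'), (1, 4, 'p'), (4, 1, 'q')]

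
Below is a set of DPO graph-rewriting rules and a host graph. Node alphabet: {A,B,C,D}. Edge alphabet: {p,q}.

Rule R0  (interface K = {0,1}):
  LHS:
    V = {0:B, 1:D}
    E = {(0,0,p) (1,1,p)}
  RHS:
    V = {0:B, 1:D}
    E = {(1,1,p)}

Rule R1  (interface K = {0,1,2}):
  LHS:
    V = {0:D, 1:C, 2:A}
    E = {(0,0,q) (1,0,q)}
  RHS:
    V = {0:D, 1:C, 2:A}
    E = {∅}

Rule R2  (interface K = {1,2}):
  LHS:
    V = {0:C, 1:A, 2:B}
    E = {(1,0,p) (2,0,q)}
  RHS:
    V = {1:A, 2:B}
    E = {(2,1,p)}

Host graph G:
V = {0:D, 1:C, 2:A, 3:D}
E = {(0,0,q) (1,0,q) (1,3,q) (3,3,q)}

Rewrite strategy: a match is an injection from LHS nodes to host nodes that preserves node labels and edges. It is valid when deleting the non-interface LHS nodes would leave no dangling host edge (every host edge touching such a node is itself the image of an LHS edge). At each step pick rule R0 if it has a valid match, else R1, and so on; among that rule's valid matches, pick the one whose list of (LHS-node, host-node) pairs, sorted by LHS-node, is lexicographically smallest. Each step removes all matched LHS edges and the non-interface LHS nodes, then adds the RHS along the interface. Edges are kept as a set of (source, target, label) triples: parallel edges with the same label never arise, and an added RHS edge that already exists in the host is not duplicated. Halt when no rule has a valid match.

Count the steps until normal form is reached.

start.  V:4 E:4  edges: 0-q->0 1-q->0 1-q->3 3-q->3
1. fire R1 via {0↦0, 1↦1, 2↦2}  →  V:4 E:2  edges: 1-q->3 3-q->3
2. fire R1 via {0↦3, 1↦1, 2↦2}  →  V:4 E:0  edges: ∅
normal form: no rule applies after step 2

Answer: 2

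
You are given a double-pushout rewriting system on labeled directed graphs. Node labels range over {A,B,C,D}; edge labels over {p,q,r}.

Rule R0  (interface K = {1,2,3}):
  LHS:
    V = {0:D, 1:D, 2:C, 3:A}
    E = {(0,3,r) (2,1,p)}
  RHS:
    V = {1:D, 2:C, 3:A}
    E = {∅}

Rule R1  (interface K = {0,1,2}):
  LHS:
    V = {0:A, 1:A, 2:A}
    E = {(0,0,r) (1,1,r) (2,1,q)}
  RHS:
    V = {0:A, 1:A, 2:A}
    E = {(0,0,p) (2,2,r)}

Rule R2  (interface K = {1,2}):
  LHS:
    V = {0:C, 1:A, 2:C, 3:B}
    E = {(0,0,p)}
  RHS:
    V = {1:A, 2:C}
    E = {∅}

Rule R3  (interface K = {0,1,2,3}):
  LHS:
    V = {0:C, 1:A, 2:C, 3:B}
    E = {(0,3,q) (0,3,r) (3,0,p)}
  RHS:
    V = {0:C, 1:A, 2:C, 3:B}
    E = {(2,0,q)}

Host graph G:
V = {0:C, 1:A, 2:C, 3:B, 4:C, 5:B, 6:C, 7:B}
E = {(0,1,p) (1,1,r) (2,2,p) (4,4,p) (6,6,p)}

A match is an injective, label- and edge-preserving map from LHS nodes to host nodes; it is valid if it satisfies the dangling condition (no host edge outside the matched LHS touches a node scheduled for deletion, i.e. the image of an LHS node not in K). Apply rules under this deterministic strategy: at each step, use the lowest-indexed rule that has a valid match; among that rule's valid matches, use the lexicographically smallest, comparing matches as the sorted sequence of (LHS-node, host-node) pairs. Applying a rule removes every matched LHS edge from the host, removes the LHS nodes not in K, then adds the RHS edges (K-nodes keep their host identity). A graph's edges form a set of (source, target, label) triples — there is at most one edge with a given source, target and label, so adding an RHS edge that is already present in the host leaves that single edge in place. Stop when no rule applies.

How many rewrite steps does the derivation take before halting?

Answer: 3

Steps:
initial: |V|=8 |E|=5  E = 0-p->1 1-r->1 2-p->2 4-p->4 6-p->6
step 1: apply R2 at {0↦2, 1↦1, 2↦0, 3↦3}  → |V|=6 |E|=4  E = 0-p->1 1-r->1 4-p->4 6-p->6
step 2: apply R2 at {0↦4, 1↦1, 2↦0, 3↦5}  → |V|=4 |E|=3  E = 0-p->1 1-r->1 6-p->6
step 3: apply R2 at {0↦6, 1↦1, 2↦0, 3↦7}  → |V|=2 |E|=2  E = 0-p->1 1-r->1
halt: no rule applies after step 3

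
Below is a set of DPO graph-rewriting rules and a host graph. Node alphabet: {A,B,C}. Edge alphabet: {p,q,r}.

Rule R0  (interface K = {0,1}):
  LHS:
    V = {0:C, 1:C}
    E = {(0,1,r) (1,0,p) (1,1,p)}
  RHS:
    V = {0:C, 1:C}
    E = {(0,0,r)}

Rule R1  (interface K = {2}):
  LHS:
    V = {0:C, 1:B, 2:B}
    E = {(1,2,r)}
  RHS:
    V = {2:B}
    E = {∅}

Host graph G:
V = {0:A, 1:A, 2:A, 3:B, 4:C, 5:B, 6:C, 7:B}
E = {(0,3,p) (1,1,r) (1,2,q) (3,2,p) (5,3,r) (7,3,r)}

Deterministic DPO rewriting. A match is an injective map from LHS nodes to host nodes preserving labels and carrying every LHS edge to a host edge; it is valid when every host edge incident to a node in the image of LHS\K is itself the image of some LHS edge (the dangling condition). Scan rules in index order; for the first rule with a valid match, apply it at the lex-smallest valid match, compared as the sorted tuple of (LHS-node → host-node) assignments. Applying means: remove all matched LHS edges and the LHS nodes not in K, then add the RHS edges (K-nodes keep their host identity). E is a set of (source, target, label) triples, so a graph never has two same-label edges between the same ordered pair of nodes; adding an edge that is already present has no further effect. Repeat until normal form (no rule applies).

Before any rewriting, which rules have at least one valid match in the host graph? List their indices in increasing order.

R0: no valid match — LHS pattern not found
R1: 4 valid matches — {0↦4, 1↦5, 2↦3}, {0↦4, 1↦7, 2↦3}, {0↦6, 1↦5, 2↦3} (+1 more)

Answer: [R1]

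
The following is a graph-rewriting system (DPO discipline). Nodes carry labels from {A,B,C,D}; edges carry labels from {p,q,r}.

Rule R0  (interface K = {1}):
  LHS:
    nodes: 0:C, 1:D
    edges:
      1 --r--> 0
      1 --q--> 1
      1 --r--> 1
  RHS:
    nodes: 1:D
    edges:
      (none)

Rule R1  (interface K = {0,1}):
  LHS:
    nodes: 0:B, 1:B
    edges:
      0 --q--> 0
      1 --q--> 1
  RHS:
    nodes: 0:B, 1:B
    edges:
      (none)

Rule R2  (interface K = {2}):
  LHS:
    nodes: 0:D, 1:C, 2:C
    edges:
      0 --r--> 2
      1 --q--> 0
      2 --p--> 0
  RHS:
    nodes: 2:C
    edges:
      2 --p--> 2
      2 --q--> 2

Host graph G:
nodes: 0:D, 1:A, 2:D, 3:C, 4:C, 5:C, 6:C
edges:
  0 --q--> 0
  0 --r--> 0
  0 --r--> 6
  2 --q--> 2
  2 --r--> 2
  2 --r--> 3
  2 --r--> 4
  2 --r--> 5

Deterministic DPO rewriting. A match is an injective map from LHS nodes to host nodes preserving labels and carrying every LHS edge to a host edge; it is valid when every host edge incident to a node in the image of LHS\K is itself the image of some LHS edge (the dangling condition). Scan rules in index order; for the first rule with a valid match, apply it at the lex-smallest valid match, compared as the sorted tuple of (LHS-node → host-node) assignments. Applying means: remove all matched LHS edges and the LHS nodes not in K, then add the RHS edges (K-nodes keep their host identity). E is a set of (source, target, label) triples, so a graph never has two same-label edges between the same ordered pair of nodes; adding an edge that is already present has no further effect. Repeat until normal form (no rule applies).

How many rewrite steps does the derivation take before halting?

start.  V:7 E:8  edges: 0-q->0 0-r->0 0-r->6 2-q->2 2-r->2 2-r->3 2-r->4 2-r->5
1. fire R0 via {0↦3, 1↦2}  →  V:6 E:5  edges: 0-q->0 0-r->0 0-r->6 2-r->4 2-r->5
2. fire R0 via {0↦6, 1↦0}  →  V:5 E:2  edges: 2-r->4 2-r->5
normal form: no rule applies after step 2

Answer: 2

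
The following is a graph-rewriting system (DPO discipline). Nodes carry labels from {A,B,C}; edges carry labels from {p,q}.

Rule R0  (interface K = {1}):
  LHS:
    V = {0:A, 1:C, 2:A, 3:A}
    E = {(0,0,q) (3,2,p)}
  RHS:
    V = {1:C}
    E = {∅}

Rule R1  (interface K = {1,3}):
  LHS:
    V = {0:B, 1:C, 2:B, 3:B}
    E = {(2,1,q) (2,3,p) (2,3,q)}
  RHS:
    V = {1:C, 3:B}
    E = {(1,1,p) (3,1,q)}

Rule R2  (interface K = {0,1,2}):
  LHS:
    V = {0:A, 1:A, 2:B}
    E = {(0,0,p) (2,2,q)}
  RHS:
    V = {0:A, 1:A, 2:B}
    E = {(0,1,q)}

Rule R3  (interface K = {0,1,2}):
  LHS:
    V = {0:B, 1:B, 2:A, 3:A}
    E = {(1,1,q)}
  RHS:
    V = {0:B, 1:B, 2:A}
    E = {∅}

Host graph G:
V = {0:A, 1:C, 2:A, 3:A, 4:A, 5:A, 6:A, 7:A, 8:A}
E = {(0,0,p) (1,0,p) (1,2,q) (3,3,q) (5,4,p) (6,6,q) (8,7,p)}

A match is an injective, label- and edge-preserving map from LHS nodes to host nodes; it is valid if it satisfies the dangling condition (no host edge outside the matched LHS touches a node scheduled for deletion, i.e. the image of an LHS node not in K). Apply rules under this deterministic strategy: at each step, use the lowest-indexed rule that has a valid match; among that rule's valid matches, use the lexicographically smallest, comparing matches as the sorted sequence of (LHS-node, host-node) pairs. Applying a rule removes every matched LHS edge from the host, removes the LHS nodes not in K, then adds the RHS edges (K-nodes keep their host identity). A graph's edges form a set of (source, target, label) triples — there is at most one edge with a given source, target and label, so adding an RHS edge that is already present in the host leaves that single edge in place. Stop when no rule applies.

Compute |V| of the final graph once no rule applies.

Answer: 3

Derivation:
start.  V:9 E:7  edges: 0-p->0 1-p->0 1-q->2 3-q->3 5-p->4 6-q->6 8-p->7
1. fire R0 via {0↦3, 1↦1, 2↦4, 3↦5}  →  V:6 E:5  edges: 0-p->0 1-p->0 1-q->2 6-q->6 8-p->7
2. fire R0 via {0↦6, 1↦1, 2↦7, 3↦8}  →  V:3 E:3  edges: 0-p->0 1-p->0 1-q->2
halt: no rule applies after step 2
NF nodes: {0:A, 1:C, 2:A}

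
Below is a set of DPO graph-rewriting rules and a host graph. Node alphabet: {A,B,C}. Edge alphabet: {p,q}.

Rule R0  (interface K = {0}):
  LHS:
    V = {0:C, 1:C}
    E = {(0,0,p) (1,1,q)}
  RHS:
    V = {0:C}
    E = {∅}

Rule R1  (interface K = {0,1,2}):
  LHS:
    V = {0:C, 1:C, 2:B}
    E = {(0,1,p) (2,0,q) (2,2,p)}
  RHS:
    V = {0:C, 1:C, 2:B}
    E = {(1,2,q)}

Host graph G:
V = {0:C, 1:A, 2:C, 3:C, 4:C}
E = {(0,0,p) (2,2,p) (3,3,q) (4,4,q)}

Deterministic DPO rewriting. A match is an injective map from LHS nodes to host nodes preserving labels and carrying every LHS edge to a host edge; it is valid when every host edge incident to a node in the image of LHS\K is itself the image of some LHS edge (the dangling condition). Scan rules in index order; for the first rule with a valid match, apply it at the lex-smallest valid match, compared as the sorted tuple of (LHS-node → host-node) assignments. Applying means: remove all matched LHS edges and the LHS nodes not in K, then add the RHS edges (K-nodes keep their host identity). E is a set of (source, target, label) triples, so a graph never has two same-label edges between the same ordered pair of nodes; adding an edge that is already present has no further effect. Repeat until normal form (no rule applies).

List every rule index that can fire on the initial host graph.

Answer: [R0]

Steps:
R0: 4 valid matches — {0↦0, 1↦3}, {0↦0, 1↦4}, {0↦2, 1↦3} (+1 more)
R1: no valid match — LHS pattern not found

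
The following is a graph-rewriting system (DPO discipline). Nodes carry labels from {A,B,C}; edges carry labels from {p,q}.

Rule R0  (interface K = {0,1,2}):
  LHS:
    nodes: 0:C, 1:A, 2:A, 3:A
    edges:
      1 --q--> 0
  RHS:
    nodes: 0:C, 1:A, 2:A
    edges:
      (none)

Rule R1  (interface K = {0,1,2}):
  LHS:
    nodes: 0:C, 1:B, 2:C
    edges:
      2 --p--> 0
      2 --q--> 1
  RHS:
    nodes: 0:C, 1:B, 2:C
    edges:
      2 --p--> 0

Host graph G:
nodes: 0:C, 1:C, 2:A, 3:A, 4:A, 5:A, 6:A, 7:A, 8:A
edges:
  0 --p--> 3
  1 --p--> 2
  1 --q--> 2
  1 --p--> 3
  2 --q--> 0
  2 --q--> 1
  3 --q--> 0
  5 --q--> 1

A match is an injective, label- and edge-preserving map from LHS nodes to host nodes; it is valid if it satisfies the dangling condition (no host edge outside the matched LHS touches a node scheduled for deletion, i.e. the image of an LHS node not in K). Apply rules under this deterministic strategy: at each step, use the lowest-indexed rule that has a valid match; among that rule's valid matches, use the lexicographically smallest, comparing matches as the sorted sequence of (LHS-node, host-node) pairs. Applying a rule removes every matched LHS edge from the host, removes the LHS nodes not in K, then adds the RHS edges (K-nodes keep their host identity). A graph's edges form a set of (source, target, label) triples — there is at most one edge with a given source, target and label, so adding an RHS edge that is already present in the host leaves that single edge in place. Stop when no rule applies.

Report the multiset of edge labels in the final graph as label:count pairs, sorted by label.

Answer: p:3 q:1

Rewrite trace:
start.  V:9 E:8  edges: 0-p->3 1-p->2 1-q->2 1-p->3 2-q->0 2-q->1 3-q->0 5-q->1
1. fire R0 via {0↦0, 1↦2, 2↦3, 3↦4}  →  V:8 E:7  edges: 0-p->3 1-p->2 1-q->2 1-p->3 2-q->1 3-q->0 5-q->1
2. fire R0 via {0↦0, 1↦3, 2↦2, 3↦6}  →  V:7 E:6  edges: 0-p->3 1-p->2 1-q->2 1-p->3 2-q->1 5-q->1
3. fire R0 via {0↦1, 1↦2, 2↦3, 3↦7}  →  V:6 E:5  edges: 0-p->3 1-p->2 1-q->2 1-p->3 5-q->1
4. fire R0 via {0↦1, 1↦5, 2↦2, 3↦8}  →  V:5 E:4  edges: 0-p->3 1-p->2 1-q->2 1-p->3
halt: no rule applies after step 4
NF edges: [(0, 3, 'p'), (1, 2, 'p'), (1, 2, 'q'), (1, 3, 'p')]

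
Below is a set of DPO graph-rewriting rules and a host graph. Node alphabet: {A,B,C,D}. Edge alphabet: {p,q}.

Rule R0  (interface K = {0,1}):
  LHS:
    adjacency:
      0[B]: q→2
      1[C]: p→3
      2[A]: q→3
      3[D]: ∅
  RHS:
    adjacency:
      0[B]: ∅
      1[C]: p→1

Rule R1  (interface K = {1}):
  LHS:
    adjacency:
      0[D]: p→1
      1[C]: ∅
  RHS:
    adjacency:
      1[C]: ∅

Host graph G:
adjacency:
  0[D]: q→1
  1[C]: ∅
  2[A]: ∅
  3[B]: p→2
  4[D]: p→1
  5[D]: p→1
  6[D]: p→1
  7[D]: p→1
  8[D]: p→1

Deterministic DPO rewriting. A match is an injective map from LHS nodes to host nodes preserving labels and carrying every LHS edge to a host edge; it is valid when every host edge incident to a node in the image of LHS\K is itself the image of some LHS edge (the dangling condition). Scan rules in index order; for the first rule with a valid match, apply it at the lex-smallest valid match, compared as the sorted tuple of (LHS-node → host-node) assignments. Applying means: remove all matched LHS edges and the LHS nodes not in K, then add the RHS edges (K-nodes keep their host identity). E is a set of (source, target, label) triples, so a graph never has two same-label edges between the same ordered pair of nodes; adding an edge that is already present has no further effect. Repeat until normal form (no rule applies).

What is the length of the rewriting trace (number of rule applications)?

start.  V:9 E:7  edges: 0-q->1 3-p->2 4-p->1 5-p->1 6-p->1 7-p->1 8-p->1
1. fire R1 via {0↦4, 1↦1}  →  V:8 E:6  edges: 0-q->1 3-p->2 5-p->1 6-p->1 7-p->1 8-p->1
2. fire R1 via {0↦5, 1↦1}  →  V:7 E:5  edges: 0-q->1 3-p->2 6-p->1 7-p->1 8-p->1
3. fire R1 via {0↦6, 1↦1}  →  V:6 E:4  edges: 0-q->1 3-p->2 7-p->1 8-p->1
4. fire R1 via {0↦7, 1↦1}  →  V:5 E:3  edges: 0-q->1 3-p->2 8-p->1
5. fire R1 via {0↦8, 1↦1}  →  V:4 E:2  edges: 0-q->1 3-p->2
halt: no rule applies after step 5

Answer: 5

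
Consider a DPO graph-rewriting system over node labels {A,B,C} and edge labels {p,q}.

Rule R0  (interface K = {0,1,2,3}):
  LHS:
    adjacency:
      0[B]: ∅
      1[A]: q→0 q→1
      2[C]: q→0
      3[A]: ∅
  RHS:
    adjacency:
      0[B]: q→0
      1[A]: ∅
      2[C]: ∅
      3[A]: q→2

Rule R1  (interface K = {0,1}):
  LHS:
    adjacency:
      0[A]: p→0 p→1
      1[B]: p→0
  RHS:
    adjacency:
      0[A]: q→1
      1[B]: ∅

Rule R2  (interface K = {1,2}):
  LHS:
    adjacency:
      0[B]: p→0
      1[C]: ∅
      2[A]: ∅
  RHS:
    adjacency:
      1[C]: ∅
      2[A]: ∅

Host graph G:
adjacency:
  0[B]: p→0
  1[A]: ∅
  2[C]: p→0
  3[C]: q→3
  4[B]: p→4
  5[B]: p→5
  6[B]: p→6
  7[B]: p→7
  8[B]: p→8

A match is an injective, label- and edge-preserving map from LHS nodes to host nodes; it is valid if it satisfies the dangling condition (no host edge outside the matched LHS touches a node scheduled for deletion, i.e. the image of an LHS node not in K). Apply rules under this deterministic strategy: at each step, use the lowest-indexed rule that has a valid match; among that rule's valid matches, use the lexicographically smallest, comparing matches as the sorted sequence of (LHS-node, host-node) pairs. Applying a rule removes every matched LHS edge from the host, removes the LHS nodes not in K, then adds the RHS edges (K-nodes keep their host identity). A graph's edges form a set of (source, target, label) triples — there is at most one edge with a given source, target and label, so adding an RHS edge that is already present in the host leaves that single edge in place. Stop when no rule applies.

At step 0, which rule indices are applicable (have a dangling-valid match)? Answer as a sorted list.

Answer: [R2]

Rewrite trace:
R0: no valid match — LHS pattern not found
R1: no valid match — LHS pattern not found
R2: 10 valid matches — {0↦4, 1↦2, 2↦1}, {0↦4, 1↦3, 2↦1}, {0↦5, 1↦2, 2↦1} (+7 more)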